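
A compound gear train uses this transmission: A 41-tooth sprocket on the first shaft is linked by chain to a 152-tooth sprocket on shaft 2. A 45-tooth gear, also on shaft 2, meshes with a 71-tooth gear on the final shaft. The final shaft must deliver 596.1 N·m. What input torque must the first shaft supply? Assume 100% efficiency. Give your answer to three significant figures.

Overall ratio R = 3.7073 × 1.5778 = 5.8493.
Input torque = output torque / R = 596.1 / 5.8493 = 101.91 N·m.

102 N·m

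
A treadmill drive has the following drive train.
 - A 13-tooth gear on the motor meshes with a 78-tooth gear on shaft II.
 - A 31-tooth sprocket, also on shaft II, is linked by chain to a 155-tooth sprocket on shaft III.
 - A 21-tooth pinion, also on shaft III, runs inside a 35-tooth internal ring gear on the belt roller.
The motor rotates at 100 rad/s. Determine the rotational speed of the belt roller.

gear mesh 78/13 = 6 → 100/6 = 16.667 rad/s
chain 155/31 = 5 → 16.667/5 = 3.3333 rad/s
internal gear 35/21 = 1.6667 → 3.3333/1.6667 = 2 rad/s

2 rad/s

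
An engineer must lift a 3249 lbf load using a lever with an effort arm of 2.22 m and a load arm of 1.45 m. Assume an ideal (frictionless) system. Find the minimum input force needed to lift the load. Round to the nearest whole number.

2122 lbf

Lever MA = effort arm / load arm = 2.22/1.45 = 1.531.
Effort = load / MA = 3249 / 1.531 = 2122.1 lbf.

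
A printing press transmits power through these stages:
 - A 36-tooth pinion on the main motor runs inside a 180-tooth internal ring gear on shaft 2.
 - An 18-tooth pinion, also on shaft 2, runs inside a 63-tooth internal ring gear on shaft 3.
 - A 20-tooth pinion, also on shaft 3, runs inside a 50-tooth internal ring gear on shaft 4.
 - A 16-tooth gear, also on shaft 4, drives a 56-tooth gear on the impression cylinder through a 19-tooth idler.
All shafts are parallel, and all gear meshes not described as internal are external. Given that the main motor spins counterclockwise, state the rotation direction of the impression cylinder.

counterclockwise

the main motor → shaft 2: internal mesh, same direction → CCW.
shaft 2 → shaft 3: internal mesh, same direction → CCW.
shaft 3 → shaft 4: internal mesh, same direction → CCW.
shaft 4 → the impression cylinder: driver → idler → driven is 2 external meshes, 2 reversals → CCW.
2 reversals in total — an even number — so the impression cylinder turns the same way as the main motor.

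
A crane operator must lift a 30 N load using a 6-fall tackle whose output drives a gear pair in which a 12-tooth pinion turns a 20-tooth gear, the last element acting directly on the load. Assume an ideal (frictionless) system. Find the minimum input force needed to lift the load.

3 N

Block-and-tackle MA = number of supporting rope parts = 6.
Gear pair MA = 20/12 = 1.6667.
Combined ideal MA = 6 × 1.6667 = 10.
Effort = load / MA = 30 / 10 = 3 N.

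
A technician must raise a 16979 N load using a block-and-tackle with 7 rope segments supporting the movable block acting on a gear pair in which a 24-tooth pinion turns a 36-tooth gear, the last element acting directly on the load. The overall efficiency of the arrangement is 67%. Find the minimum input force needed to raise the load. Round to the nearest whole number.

Block-and-tackle MA = number of supporting rope parts = 7.
Gear pair MA = 36/24 = 1.5.
Combined ideal MA = 7 × 1.5 = 10.5.
Actual MA = 10.5 × 0.67 = 7.035.
Effort = load / actual MA = 16979 / 7.035 = 2413.5 N.

2414 N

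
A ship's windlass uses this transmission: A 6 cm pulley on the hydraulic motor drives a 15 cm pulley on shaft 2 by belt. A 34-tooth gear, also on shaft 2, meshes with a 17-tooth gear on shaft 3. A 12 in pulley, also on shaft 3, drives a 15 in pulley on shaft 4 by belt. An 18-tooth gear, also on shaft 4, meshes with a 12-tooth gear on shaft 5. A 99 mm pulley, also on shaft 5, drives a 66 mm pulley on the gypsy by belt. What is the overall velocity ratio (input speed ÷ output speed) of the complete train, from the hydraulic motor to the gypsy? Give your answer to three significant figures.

0.694

Each stage contributes driven/driver: belt 15/6 = 2.5, gear mesh 17/34 = 0.5, belt 15/12 = 1.25, gear mesh 12/18 = 0.66667, belt 66/99 = 0.66667.
Overall: 2.5 × 0.5 × 1.25 × 0.66667 × 0.66667 = 0.69444.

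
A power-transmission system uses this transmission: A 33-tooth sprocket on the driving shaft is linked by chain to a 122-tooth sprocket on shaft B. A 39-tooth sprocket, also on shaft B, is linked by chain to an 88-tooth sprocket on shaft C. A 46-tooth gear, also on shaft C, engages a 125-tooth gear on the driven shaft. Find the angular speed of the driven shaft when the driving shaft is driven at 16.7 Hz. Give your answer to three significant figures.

0.737 Hz

the driving shaft → shaft B (chain, 122/33): 16.7 ÷ 3.697 = 4.5172 Hz
shaft B → shaft C (chain, 88/39): 4.5172 ÷ 2.2564 = 2.0019 Hz
shaft C → the driven shaft (gear mesh, 125/46): 2.0019 ÷ 2.7174 = 0.73672 Hz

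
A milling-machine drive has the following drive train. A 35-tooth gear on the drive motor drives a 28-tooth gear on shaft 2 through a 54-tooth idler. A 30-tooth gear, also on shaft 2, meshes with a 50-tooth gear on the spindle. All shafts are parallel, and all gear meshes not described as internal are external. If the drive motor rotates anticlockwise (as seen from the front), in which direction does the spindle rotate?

clockwise

the drive motor → shaft 2: driver → idler → driven is 2 external meshes, 2 reversals → CCW.
shaft 2 → the spindle: external mesh, 1 reversal → CW.
3 reversals in total — an odd number — so the spindle turns opposite to the drive motor.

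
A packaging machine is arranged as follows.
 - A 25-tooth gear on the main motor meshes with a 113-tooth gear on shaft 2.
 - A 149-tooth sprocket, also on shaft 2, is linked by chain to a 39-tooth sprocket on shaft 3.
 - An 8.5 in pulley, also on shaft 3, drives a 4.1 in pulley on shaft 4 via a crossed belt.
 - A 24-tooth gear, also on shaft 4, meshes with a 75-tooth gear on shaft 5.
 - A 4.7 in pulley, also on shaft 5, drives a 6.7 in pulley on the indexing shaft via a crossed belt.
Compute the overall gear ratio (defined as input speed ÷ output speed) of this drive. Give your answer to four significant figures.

Each stage contributes driven/driver: gear mesh 113/25 = 4.52, chain 39/149 = 0.26174, belt 4.1/8.5 = 0.48235, gear mesh 75/24 = 3.125, belt 6.7/4.7 = 1.4255.
Overall: 4.52 × 0.26174 × 0.48235 × 3.125 × 1.4255 = 2.5422.

2.542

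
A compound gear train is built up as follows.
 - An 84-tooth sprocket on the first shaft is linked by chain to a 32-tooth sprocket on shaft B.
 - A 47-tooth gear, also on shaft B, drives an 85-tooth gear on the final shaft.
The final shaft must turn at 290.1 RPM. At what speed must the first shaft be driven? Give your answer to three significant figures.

Overall ratio R = 0.38095 × 1.8085 = 0.68896.
Required input speed = output speed × R = 290.1 × 0.68896 = 199.87 RPM.

200 RPM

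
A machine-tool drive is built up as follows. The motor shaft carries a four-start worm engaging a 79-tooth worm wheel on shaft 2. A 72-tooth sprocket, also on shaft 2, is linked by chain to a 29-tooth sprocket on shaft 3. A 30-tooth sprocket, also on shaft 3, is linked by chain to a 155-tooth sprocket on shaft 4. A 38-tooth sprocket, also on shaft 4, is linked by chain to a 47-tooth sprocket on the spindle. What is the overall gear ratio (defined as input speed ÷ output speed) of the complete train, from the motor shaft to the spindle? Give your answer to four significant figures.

50.83

Each stage contributes driven/driver: worm 79/4 = 19.75, chain 29/72 = 0.40278, chain 155/30 = 5.1667, chain 47/38 = 1.2368.
Overall: 19.75 × 0.40278 × 5.1667 × 1.2368 = 50.834.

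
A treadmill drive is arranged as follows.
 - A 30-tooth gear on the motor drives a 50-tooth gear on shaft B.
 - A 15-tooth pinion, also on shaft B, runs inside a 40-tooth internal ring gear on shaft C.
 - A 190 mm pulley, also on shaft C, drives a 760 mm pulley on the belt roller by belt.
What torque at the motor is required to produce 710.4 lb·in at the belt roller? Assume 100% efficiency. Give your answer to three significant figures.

40.0 lb·in

Overall ratio R = 1.6667 × 2.6667 × 4 = 17.778.
Input torque = output torque / R = 710.4 / 17.778 = 39.96 lb·in.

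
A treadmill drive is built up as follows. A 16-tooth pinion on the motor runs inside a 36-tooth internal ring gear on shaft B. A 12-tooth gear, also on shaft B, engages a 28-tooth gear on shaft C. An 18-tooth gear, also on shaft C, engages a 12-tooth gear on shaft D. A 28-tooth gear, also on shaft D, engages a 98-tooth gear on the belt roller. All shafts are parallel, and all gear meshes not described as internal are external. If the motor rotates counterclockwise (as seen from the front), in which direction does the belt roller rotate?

the motor → shaft B: internal mesh, same direction → CCW.
shaft B → shaft C: external mesh, 1 reversal → CW.
shaft C → shaft D: external mesh, 1 reversal → CCW.
shaft D → the belt roller: external mesh, 1 reversal → CW.
3 reversals in total — an odd number — so the belt roller turns opposite to the motor.

clockwise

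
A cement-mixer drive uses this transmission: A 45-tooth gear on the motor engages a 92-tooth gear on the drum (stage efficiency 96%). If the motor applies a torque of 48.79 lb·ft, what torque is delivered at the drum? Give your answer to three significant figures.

Gear mesh: ratio = 92/45 = 2.0444; torque at the drum = 48.79 × 2.0444 × 0.96 = 95.759 lb·ft.

95.8 lb·ft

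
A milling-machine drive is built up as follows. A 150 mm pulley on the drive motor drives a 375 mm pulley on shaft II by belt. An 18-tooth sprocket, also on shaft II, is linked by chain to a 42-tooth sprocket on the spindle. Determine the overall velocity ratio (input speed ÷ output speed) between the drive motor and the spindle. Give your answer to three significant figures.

Each stage contributes driven/driver: belt 375/150 = 2.5, chain 42/18 = 2.3333.
Overall: 2.5 × 2.3333 = 5.8333.

5.83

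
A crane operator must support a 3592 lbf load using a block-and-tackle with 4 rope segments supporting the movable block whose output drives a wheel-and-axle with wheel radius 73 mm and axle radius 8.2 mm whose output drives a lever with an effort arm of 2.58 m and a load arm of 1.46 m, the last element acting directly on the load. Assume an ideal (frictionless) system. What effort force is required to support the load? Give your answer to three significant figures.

57.1 lbf

Block-and-tackle MA = number of supporting rope parts = 4.
Wheel-and-axle MA = R/r = 73/8.2 = 8.9024.
Lever MA = effort arm / load arm = 2.58/1.46 = 1.7671.
Combined ideal MA = 4 × 8.9024 × 1.7671 = 62.927.
Effort = load / MA = 3592 / 62.927 = 57.082 lbf.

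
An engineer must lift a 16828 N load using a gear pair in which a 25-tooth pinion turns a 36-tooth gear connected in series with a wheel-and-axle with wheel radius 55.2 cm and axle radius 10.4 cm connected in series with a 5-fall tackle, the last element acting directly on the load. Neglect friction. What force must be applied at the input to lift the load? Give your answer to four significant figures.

440.3 N

Gear pair MA = 36/25 = 1.44.
Wheel-and-axle MA = R/r = 55.2/10.4 = 5.3077.
Block-and-tackle MA = number of supporting rope parts = 5.
Combined ideal MA = 1.44 × 5.3077 × 5 = 38.215.
Effort = load / MA = 16828 / 38.215 = 440.35 N.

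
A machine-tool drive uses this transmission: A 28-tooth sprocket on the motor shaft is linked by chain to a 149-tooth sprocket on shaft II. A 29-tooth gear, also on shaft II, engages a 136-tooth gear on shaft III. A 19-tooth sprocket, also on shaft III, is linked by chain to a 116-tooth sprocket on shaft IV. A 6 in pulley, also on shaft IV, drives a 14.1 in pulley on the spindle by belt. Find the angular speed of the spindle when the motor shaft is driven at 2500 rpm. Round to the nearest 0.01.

6.98 rpm

Chain: ratio = 149/28 = 5.3214, so shaft II turns at 2500 / 5.3214 = 469.8 rpm.
Gear mesh: ratio = 136/29 = 4.6897, so shaft III turns at 469.8 / 4.6897 = 100.18 rpm.
Chain: ratio = 116/19 = 6.1053, so shaft IV turns at 100.18 / 6.1053 = 16.408 rpm.
Belt: ratio = 14.1/6 = 2.35, so the spindle turns at 16.408 / 2.35 = 6.9823 rpm.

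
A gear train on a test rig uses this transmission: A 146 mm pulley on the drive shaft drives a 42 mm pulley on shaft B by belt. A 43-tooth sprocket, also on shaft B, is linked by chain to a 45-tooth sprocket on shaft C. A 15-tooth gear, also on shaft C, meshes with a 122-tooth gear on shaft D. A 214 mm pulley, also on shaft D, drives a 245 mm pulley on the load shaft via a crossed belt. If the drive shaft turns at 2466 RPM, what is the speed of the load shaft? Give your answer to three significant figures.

Belt: ratio = 42/146 = 0.28767, so shaft B turns at 2466 / 0.28767 = 8572.3 RPM.
Chain: ratio = 45/43 = 1.0465, so shaft C turns at 8572.3 / 1.0465 = 8191.3 RPM.
Gear mesh: ratio = 122/15 = 8.1333, so shaft D turns at 8191.3 / 8.1333 = 1007.1 RPM.
Belt: ratio = 245/214 = 1.1449, so the load shaft turns at 1007.1 / 1.1449 = 879.69 RPM.

880 RPM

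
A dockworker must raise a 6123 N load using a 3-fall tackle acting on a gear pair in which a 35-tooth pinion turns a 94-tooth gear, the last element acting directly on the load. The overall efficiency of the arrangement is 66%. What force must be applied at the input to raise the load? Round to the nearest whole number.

Block-and-tackle MA = number of supporting rope parts = 3.
Gear pair MA = 94/35 = 2.6857.
Combined ideal MA = 3 × 2.6857 = 8.0571.
Actual MA = 8.0571 × 0.66 = 5.3177.
Effort = load / actual MA = 6123 / 5.3177 = 1151.4 N.

1151 N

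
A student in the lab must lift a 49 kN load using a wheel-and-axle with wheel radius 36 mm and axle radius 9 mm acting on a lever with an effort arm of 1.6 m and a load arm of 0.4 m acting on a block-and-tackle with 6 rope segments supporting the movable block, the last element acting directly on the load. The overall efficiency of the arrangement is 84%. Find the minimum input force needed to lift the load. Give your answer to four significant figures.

Wheel-and-axle MA = R/r = 36/9 = 4.
Lever MA = effort arm / load arm = 1.6/0.4 = 4.
Block-and-tackle MA = number of supporting rope parts = 6.
Combined ideal MA = 4 × 4 × 6 = 96.
Actual MA = 96 × 0.84 = 80.64.
Effort = load / actual MA = 49 / 80.64 = 0.60764 kN.

0.6076 kN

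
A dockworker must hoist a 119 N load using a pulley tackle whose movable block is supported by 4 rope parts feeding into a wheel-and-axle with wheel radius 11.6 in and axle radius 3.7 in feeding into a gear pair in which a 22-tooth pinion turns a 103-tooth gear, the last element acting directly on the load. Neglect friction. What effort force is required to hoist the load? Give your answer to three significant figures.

Block-and-tackle MA = number of supporting rope parts = 4.
Wheel-and-axle MA = R/r = 11.6/3.7 = 3.1351.
Gear pair MA = 103/22 = 4.6818.
Combined ideal MA = 4 × 3.1351 × 4.6818 = 58.713.
Effort = load / MA = 119 / 58.713 = 2.0268 N.

2.03 N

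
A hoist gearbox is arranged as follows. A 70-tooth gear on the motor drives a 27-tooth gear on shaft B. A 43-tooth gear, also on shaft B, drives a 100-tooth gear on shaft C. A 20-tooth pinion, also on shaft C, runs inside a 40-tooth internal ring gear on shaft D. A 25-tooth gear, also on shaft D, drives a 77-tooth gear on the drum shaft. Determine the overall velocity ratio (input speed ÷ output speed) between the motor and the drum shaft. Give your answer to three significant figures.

5.53

Each stage contributes driven/driver: gear mesh 27/70 = 0.38571, gear mesh 100/43 = 2.3256, internal gear 40/20 = 2, gear mesh 77/25 = 3.08.
Overall: 0.38571 × 2.3256 × 2 × 3.08 = 5.5256.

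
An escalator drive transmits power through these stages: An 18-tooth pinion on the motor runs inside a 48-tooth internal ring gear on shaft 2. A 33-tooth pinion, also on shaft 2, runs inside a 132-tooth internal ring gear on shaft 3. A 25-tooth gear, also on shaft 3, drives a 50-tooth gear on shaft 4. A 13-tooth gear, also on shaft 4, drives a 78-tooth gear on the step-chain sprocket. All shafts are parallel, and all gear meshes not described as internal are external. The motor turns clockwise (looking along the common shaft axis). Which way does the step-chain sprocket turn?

the motor → shaft 2: internal mesh, same direction → CW.
shaft 2 → shaft 3: internal mesh, same direction → CW.
shaft 3 → shaft 4: external mesh, 1 reversal → CCW.
shaft 4 → the step-chain sprocket: external mesh, 1 reversal → CW.
2 reversals in total — an even number — so the step-chain sprocket turns the same way as the motor.

clockwise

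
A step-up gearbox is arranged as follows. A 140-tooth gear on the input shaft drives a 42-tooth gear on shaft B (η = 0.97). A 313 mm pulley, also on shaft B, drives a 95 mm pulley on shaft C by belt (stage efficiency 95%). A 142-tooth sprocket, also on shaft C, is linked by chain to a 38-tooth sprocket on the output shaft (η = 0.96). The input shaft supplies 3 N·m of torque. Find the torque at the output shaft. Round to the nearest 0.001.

0.065 N·m

After the gear mesh (42/140): 3 × 0.3 × 0.97 = 0.873 N·m
After the belt (95/313): 0.873 × 0.30351 × 0.95 = 0.25172 N·m
After the chain (38/142): 0.25172 × 0.26761 × 0.96 = 0.064667 N·m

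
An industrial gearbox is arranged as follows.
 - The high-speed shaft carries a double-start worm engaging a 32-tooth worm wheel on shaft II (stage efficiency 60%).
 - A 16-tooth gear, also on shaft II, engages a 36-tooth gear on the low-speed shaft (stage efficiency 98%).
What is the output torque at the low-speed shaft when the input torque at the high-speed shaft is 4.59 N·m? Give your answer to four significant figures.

worm 32/2 = 16 → τ = 4.59·16·0.60 = 44.064 N·m
gear mesh 36/16 = 2.25 → τ = 44.064·2.25·0.98 = 97.161 N·m

97.16 N·m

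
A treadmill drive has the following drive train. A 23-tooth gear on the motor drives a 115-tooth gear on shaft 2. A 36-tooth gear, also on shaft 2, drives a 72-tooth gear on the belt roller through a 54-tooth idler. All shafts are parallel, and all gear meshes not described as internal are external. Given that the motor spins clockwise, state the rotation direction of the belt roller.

anticlockwise

the motor → shaft 2: external mesh, 1 reversal → CCW.
shaft 2 → the belt roller: driver → idler → driven is 2 external meshes, 2 reversals → CCW.
3 reversals in total — an odd number — so the belt roller turns opposite to the motor.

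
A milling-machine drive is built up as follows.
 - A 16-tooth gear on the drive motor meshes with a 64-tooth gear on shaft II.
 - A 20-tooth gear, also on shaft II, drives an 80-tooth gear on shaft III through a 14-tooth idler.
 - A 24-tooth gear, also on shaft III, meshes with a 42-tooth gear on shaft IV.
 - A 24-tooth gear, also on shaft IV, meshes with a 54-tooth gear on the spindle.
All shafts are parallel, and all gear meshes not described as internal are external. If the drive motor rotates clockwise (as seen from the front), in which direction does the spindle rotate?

the drive motor → shaft II: external mesh, 1 reversal → CCW.
shaft II → shaft III: driver → idler → driven is 2 external meshes, 2 reversals → CCW.
shaft III → shaft IV: external mesh, 1 reversal → CW.
shaft IV → the spindle: external mesh, 1 reversal → CCW.
5 reversals in total — an odd number — so the spindle turns opposite to the drive motor.

anticlockwise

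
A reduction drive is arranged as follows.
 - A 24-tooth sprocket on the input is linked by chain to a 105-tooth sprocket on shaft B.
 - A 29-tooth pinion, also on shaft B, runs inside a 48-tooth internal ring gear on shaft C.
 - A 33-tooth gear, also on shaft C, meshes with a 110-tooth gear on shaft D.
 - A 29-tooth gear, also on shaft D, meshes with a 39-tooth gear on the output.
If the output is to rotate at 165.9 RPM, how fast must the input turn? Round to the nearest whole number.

5385 RPM

Overall ratio R = 4.375 × 1.6552 × 3.3333 × 1.3448 = 32.461.
Required input speed = output speed × R = 165.9 × 32.461 = 5385.3 RPM.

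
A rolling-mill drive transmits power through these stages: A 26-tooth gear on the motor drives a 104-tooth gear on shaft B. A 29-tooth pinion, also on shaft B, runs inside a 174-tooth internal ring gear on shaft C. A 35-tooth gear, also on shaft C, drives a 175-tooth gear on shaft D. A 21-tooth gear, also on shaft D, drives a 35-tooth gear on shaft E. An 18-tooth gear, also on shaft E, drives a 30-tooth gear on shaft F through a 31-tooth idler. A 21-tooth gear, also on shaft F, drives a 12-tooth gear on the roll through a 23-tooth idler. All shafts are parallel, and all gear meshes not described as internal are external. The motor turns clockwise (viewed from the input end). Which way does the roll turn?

the motor → shaft B: external mesh, 1 reversal → CCW.
shaft B → shaft C: internal mesh, same direction → CCW.
shaft C → shaft D: external mesh, 1 reversal → CW.
shaft D → shaft E: external mesh, 1 reversal → CCW.
shaft E → shaft F: driver → idler → driven is 2 external meshes, 2 reversals → CCW.
shaft F → the roll: driver → idler → driven is 2 external meshes, 2 reversals → CCW.
7 reversals in total — an odd number — so the roll turns opposite to the motor.

counterclockwise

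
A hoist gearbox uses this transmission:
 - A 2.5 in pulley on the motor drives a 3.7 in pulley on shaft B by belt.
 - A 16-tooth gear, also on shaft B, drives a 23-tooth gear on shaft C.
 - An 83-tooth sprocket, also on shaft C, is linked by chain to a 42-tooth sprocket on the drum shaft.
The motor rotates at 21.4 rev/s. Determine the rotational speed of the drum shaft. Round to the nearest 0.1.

the motor → shaft B (belt, 3.7/2.5): 21.4 ÷ 1.48 = 14.459 rev/s
shaft B → shaft C (gear mesh, 23/16): 14.459 ÷ 1.4375 = 10.059 rev/s
shaft C → the drum shaft (chain, 42/83): 10.059 ÷ 0.50602 = 19.878 rev/s

19.9 rev/s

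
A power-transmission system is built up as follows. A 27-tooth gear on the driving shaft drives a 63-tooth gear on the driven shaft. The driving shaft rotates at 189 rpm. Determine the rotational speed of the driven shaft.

81 rpm

Gear mesh: ratio = 63/27 = 2.3333, so the driven shaft turns at 189 / 2.3333 = 81 rpm.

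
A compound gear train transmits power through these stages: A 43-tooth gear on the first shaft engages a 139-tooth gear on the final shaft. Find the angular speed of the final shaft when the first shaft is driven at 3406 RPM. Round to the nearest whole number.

Gear mesh: ratio = 139/43 = 3.2326, so the final shaft turns at 3406 / 3.2326 = 1053.7 RPM.

1054 RPM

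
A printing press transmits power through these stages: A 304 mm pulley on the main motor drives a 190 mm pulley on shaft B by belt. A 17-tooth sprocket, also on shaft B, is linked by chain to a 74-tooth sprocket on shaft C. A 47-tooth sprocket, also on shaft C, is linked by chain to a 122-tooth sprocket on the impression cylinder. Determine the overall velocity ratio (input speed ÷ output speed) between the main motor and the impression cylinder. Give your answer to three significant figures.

Each stage contributes driven/driver: belt 190/304 = 0.625, chain 74/17 = 4.3529, chain 122/47 = 2.5957.
Overall: 0.625 × 4.3529 × 2.5957 = 7.062.

7.06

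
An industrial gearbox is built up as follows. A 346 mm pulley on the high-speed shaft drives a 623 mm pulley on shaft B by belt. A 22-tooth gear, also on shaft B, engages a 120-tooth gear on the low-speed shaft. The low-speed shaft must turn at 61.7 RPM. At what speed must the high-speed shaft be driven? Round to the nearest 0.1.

Overall ratio R = 1.8006 × 5.4545 = 9.8213.
Required input speed = output speed × R = 61.7 × 9.8213 = 605.98 RPM.

606.0 RPM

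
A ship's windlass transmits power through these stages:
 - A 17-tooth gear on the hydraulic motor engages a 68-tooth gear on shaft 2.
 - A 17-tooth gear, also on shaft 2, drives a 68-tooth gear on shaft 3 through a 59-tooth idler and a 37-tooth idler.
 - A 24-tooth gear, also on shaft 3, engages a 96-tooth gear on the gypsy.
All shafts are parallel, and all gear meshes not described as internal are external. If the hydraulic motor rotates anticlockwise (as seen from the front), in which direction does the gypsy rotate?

the hydraulic motor → shaft 2: external mesh, 1 reversal → CW.
shaft 2 → shaft 3: driver → idler → idler → driven is 3 external meshes, 3 reversals → CCW.
shaft 3 → the gypsy: external mesh, 1 reversal → CW.
5 reversals in total — an odd number — so the gypsy turns opposite to the hydraulic motor.

clockwise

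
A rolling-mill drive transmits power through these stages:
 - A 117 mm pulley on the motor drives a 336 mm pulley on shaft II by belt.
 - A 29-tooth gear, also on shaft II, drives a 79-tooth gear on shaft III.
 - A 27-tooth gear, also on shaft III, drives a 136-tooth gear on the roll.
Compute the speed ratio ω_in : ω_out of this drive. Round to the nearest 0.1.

Each stage contributes driven/driver: belt 336/117 = 2.8718, gear mesh 79/29 = 2.7241, gear mesh 136/27 = 5.037.
Overall: 2.8718 × 2.7241 × 5.037 = 39.406.

39.4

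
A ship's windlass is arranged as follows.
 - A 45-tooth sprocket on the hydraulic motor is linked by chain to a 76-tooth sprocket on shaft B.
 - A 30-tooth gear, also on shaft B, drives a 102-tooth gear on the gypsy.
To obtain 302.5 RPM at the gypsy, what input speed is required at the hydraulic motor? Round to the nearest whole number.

Overall ratio R = 1.6889 × 3.4 = 5.7422.
Required input speed = output speed × R = 302.5 × 5.7422 = 1737 RPM.

1737 RPM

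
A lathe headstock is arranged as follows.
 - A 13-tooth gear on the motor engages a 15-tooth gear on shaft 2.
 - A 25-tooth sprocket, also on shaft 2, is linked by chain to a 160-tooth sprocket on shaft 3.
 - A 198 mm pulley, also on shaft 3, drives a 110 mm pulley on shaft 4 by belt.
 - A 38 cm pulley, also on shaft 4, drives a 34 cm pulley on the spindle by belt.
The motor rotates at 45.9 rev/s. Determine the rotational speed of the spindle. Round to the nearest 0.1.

12.5 rev/s

gear mesh 15/13 = 1.1538 → 45.9/1.1538 = 39.78 rev/s
chain 160/25 = 6.4 → 39.78/6.4 = 6.2156 rev/s
belt 110/198 = 0.55556 → 6.2156/0.55556 = 11.188 rev/s
belt 34/38 = 0.89474 → 11.188/0.89474 = 12.504 rev/s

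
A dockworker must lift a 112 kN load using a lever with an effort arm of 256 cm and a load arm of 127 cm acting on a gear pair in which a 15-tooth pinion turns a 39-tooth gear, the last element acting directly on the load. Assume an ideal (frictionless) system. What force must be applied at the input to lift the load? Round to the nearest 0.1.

Lever MA = effort arm / load arm = 256/127 = 2.0157.
Gear pair MA = 39/15 = 2.6.
Combined ideal MA = 2.0157 × 2.6 = 5.2409.
Effort = load / MA = 112 / 5.2409 = 21.37 kN.

21.4 kN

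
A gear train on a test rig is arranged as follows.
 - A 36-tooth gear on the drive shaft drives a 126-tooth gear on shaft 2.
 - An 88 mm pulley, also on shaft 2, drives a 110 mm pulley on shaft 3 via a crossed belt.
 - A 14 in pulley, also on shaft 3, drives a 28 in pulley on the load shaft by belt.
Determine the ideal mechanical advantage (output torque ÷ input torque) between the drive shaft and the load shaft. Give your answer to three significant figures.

Each stage contributes driven/driver: gear mesh 126/36 = 3.5, belt 110/88 = 1.25, belt 28/14 = 2.
Overall: 3.5 × 1.25 × 2 = 8.75.

8.75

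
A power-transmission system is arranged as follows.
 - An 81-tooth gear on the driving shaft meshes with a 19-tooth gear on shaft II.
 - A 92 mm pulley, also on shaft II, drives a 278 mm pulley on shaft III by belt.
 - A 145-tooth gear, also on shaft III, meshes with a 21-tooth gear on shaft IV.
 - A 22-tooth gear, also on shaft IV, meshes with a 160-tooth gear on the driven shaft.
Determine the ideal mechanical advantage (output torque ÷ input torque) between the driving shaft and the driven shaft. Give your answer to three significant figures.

Each stage contributes driven/driver: gear mesh 19/81 = 0.23457, belt 278/92 = 3.0217, gear mesh 21/145 = 0.14483, gear mesh 160/22 = 7.2727.
Overall: 0.23457 × 3.0217 × 0.14483 × 7.2727 = 0.74658.

0.747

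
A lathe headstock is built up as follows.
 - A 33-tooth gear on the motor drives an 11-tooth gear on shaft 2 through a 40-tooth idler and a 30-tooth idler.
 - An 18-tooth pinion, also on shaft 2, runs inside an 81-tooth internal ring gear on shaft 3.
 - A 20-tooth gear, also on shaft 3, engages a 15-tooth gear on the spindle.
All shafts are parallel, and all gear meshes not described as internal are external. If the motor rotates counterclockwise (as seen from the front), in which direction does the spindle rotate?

counterclockwise

the motor → shaft 2: driver → idler → idler → driven is 3 external meshes, 3 reversals → CW.
shaft 2 → shaft 3: internal mesh, same direction → CW.
shaft 3 → the spindle: external mesh, 1 reversal → CCW.
4 reversals in total — an even number — so the spindle turns the same way as the motor.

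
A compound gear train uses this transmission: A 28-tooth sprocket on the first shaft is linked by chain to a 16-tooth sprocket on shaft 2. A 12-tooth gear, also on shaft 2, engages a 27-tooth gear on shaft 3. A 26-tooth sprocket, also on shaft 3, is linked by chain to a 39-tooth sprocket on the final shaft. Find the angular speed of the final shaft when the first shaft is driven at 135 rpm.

70 rpm

Chain: ratio = 16/28 = 0.57143, so shaft 2 turns at 135 / 0.57143 = 236.25 rpm.
Gear mesh: ratio = 27/12 = 2.25, so shaft 3 turns at 236.25 / 2.25 = 105 rpm.
Chain: ratio = 39/26 = 1.5, so the final shaft turns at 105 / 1.5 = 70 rpm.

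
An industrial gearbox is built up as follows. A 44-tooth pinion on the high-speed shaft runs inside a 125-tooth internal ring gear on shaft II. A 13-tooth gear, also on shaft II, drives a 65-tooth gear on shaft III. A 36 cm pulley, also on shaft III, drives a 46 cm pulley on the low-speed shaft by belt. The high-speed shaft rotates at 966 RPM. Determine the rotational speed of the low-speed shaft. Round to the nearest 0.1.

53.2 RPM

internal gear 125/44 = 2.8409 → 966/2.8409 = 340.03 RPM
gear mesh 65/13 = 5 → 340.03/5 = 68.006 RPM
belt 46/36 = 1.2778 → 68.006/1.2778 = 53.222 RPM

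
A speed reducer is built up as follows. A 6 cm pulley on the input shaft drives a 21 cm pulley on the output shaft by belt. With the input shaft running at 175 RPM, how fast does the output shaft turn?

the input shaft → the output shaft (belt, 21/6): 175 ÷ 3.5 = 50 RPM

50 RPM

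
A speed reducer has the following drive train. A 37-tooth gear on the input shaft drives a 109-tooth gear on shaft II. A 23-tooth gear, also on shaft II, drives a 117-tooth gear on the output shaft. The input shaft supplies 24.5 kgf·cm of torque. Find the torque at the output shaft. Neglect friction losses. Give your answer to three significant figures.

gear mesh 109/37 = 2.9459 → τ = 24.5·2.9459 = 72.176 kgf·cm
gear mesh 117/23 = 5.087 → τ = 72.176·5.087 = 367.15 kgf·cm

367 kgf·cm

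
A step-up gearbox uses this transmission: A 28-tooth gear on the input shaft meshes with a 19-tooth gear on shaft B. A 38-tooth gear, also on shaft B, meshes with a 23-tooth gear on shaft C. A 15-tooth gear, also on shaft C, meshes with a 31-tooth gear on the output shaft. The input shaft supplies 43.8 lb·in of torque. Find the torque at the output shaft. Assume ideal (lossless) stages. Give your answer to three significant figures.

37.2 lb·in

After the gear mesh (19/28): 43.8 × 0.67857 = 29.721 lb·in
After the gear mesh (23/38): 29.721 × 0.60526 = 17.989 lb·in
After the gear mesh (31/15): 17.989 × 2.0667 = 37.178 lb·in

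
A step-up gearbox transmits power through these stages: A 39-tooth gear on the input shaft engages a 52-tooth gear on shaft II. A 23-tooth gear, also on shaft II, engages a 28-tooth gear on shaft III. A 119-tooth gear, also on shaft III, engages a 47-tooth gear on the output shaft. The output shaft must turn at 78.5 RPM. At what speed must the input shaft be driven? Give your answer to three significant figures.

Overall ratio R = 1.3333 × 1.2174 × 0.39496 = 0.64109.
Required input speed = output speed × R = 78.5 × 0.64109 = 50.326 RPM.

50.3 RPM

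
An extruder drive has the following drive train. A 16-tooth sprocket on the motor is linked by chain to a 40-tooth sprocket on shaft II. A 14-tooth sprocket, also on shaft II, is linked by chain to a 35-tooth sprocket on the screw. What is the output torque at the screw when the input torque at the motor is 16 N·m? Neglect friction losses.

100 N·m

chain 40/16 = 2.5 → τ = 16·2.5 = 40 N·m
chain 35/14 = 2.5 → τ = 40·2.5 = 100 N·m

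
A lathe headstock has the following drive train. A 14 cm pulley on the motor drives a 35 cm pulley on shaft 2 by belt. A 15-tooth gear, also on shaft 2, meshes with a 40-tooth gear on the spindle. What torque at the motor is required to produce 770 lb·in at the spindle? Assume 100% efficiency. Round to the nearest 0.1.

Overall ratio R = 2.5 × 2.6667 = 6.6667.
Input torque = output torque / R = 770 / 6.6667 = 115.5 lb·in.

115.5 lb·in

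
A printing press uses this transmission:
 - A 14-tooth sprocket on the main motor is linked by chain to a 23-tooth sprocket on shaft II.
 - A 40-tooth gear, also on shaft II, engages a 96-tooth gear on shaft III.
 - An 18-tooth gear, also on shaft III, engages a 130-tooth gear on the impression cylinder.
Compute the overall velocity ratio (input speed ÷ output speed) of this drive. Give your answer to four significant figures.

Each stage contributes driven/driver: chain 23/14 = 1.6429, gear mesh 96/40 = 2.4, gear mesh 130/18 = 7.2222.
Overall: 1.6429 × 2.4 × 7.2222 = 28.476.

28.48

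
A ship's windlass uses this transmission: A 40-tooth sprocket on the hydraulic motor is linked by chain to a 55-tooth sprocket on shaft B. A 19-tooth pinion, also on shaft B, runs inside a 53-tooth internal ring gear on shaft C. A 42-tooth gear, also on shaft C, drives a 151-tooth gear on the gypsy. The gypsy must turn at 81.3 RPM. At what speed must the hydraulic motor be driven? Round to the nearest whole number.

Overall ratio R = 1.375 × 2.7895 × 3.5952 = 13.79.
Required input speed = output speed × R = 81.3 × 13.79 = 1121.1 RPM.

1121 RPM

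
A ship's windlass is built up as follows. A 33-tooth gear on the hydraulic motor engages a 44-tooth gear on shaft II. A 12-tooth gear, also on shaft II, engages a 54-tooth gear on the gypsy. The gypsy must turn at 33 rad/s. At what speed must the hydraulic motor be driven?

Overall ratio R = 1.3333 × 4.5 = 6.
Required input speed = output speed × R = 33 × 6 = 198 rad/s.

198 rad/s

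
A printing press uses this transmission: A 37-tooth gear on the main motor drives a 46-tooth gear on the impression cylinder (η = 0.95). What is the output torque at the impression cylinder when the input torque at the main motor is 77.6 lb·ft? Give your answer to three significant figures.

After the gear mesh (46/37): 77.6 × 1.2432 × 0.95 = 91.652 lb·ft

91.7 lb·ft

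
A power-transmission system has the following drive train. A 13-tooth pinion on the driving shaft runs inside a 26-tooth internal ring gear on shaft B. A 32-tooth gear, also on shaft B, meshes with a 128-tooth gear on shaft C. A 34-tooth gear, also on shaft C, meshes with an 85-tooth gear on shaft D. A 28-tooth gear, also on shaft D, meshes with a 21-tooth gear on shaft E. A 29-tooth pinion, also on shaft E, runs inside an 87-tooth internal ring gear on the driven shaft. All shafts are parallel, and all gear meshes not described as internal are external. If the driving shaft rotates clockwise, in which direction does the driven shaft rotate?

counterclockwise

the driving shaft → shaft B: internal mesh, same direction → CW.
shaft B → shaft C: external mesh, 1 reversal → CCW.
shaft C → shaft D: external mesh, 1 reversal → CW.
shaft D → shaft E: external mesh, 1 reversal → CCW.
shaft E → the driven shaft: internal mesh, same direction → CCW.
3 reversals in total — an odd number — so the driven shaft turns opposite to the driving shaft.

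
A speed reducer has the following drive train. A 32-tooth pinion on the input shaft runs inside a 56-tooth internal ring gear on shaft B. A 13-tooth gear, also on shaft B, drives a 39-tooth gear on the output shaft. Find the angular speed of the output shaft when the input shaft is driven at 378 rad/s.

internal gear 56/32 = 1.75 → 378/1.75 = 216 rad/s
gear mesh 39/13 = 3 → 216/3 = 72 rad/s

72 rad/s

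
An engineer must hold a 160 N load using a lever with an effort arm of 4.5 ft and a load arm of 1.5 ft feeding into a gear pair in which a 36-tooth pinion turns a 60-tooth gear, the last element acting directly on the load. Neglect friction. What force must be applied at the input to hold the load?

Lever MA = effort arm / load arm = 4.5/1.5 = 3.
Gear pair MA = 60/36 = 1.6667.
Combined ideal MA = 3 × 1.6667 = 5.
Effort = load / MA = 160 / 5 = 32 N.

32 N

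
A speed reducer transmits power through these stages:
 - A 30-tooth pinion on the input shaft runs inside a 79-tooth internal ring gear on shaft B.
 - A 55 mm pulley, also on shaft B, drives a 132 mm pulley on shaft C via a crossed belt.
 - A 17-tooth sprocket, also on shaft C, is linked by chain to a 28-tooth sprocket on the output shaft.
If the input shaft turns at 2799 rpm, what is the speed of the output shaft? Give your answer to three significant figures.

internal gear 79/30 = 2.6333 → 2799/2.6333 = 1062.9 rpm
belt 132/55 = 2.4 → 1062.9/2.4 = 442.88 rpm
chain 28/17 = 1.6471 → 442.88/1.6471 = 268.89 rpm

269 rpm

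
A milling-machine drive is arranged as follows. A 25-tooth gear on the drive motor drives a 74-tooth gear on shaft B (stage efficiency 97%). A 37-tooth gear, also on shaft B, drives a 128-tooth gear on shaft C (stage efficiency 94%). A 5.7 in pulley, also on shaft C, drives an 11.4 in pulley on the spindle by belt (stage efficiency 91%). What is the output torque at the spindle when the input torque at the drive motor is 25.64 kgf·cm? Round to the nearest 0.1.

gear mesh 74/25 = 2.96 → τ = 25.64·2.96·0.97 = 73.618 kgf·cm
gear mesh 128/37 = 3.4595 → τ = 73.618·3.4595·0.94 = 239.4 kgf·cm
belt 11.4/5.7 = 2 → τ = 239.4·2·0.91 = 435.7 kgf·cm

435.7 kgf·cm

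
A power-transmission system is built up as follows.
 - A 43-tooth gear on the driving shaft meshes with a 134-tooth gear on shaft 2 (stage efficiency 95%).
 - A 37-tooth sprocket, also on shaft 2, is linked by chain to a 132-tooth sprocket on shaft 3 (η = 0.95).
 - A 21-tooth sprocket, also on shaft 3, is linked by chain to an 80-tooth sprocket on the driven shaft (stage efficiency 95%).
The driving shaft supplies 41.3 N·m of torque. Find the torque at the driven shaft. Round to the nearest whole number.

Gear mesh: ratio = 134/43 = 3.1163; torque at shaft 2 = 41.3 × 3.1163 × 0.95 = 122.27 N·m.
Chain: ratio = 132/37 = 3.5676; torque at shaft 3 = 122.27 × 3.5676 × 0.95 = 414.39 N·m.
Chain: ratio = 80/21 = 3.8095; torque at the driven shaft = 414.39 × 3.8095 × 0.95 = 1499.7 N·m.

1500 N·m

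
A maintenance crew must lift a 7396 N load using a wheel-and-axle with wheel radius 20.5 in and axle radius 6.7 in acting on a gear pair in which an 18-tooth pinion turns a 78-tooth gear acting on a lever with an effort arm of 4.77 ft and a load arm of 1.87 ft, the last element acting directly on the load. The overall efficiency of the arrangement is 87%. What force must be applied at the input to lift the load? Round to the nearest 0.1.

Wheel-and-axle MA = R/r = 20.5/6.7 = 3.0597.
Gear pair MA = 78/18 = 4.3333.
Lever MA = effort arm / load arm = 4.77/1.87 = 2.5508.
Combined ideal MA = 3.0597 × 4.3333 × 2.5508 = 33.82.
Actual MA = 33.82 × 0.87 = 29.424.
Effort = load / actual MA = 7396 / 29.424 = 251.36 N.

251.4 N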